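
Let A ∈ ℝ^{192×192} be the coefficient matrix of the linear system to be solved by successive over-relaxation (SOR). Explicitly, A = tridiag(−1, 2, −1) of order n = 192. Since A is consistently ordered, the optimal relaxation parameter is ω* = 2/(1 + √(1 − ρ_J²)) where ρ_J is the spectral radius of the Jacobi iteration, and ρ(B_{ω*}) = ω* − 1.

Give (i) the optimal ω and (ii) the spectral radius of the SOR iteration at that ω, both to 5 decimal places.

ω* = 1.96797, ρ_SOR = 0.96797

With n=192, ρ(Jacobi) = cos(π/193) = 0.99987.
1 − cos²(π/193) = sin²(π/193) ⇒ √(1−ρ_J²) = sin(π/193) = 0.016277.
Young: ω* = 2/(1+√(1−ρ_J²)) = 2/(1+0.016277) = 2/1.016277 = 1.96797.
At ω = 1.96797 every |λ(B_ω)| = ω−1, so ρ_SOR = 0.96797.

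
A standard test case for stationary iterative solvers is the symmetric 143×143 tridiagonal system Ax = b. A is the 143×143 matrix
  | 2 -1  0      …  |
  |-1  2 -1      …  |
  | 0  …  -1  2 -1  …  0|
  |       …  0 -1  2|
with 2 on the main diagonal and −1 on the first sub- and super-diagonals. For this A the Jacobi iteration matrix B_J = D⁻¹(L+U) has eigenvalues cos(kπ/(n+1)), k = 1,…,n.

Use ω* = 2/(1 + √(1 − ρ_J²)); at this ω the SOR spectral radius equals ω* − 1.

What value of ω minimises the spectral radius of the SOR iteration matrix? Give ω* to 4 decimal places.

½·tridiag(1,0,1) at n=143: λ_k = cos(kπ/144); max |λ| at k=1 ⇒ ρ_J = cos(π/144) ≈ 0.9998.
1 − cos²(π/144) = sin²(π/144) ⇒ √(1−ρ_J²) = sin(π/144) = 0.02181.
Then 2/(1+√(1−ρ_J²)) = 2/(1+0.02181); ω* = 2/1.02181 = 1.9573.
ρ(B_{ω*}) = ω*−1 = 0.9573

ω* = 1.9573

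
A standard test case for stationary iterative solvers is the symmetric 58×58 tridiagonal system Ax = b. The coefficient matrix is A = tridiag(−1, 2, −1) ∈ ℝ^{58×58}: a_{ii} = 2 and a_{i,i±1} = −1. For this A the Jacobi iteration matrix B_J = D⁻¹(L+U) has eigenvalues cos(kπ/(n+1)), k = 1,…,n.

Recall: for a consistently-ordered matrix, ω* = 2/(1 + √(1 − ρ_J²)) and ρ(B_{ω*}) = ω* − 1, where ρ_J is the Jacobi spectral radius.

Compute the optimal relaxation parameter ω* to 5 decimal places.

ω* = 1.89893

spectrum of D⁻¹(L+U) = {cos(kπ/59) : 1≤k≤58}; ρ_J = cos(π/59) = 0.99858.
root = sin(π/59) = 0.053222  (since 1−cos² = sin²).
So ω* = 2/1.053222 = 1.89893 (Young).
and ρ(B_{ω*}) = 1.89893 − 1 = 0.89893.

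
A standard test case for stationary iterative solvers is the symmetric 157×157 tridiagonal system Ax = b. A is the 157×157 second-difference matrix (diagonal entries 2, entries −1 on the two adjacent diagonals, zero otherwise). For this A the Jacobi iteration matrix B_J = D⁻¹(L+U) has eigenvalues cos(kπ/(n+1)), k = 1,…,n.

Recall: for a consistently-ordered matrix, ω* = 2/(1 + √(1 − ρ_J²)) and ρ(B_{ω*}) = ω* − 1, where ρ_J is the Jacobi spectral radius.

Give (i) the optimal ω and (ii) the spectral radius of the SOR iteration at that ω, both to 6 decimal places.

ω* = 1.961011, ρ_SOR = 0.961011

B_J for the 157×157 system has eigenvalues cos(kπ/158); ρ_J = cos(π/158) = 0.999802.
√(1−ρ_J²) = |sin(π/158)| = 0.0198822
So ω* = 2/1.0198822 = 1.961011 (Young).
Hence ρ(B_{ω*}) = 1.961011 − 1 = 0.961011.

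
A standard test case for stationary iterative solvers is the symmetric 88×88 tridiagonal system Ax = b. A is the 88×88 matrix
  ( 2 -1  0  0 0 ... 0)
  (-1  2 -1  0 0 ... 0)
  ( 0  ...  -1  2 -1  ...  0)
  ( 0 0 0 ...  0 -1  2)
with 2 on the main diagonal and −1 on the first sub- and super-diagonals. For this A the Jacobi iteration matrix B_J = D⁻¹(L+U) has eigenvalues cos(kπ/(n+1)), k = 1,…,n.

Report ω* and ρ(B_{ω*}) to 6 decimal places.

ρ_J = max_k |cos(kπ/89)| = cos(π/89) = 0.999377
√(1 − cos²(π/89)) = sin(π/89) ≈ 0.0352915.
ω* = 2 / (1 + 0.0352915) = 2 / 1.0352915 ≈ 1.931823.
[ρ_SOR] ω* − 1 = 0.931823.

ω* = 1.931823, ρ_SOR = 0.931823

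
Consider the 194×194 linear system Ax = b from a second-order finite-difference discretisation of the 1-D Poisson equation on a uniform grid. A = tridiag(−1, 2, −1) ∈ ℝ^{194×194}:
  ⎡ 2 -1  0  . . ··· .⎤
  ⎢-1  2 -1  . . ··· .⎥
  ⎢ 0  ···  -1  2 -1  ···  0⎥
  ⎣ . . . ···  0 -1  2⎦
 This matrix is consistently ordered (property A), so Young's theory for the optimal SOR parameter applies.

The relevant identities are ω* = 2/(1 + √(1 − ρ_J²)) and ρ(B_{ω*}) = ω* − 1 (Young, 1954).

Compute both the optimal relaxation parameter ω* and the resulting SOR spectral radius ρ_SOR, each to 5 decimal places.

ω* = 1.96829, ρ_SOR = 0.96829

ρ_J = max_k |cos(kπ/195)| = cos(π/195) = 0.99987
1 − cos²(π/195) = sin²(π/195) ⇒ √(1−ρ_J²) = sin(π/195) = 0.016110.
So ω* = 2/1.016110 = 1.96829 (Young).
and ρ(B_{ω*}) = 1.96829 − 1 = 0.96829.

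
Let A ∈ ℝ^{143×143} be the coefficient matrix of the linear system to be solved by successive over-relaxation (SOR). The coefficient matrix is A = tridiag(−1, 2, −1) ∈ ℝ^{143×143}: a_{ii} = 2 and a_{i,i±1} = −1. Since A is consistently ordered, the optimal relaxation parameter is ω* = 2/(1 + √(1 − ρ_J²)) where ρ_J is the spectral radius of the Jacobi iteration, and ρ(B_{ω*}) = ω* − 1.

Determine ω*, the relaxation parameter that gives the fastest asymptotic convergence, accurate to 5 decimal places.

ω* = 1.95730

B_J for the 143×143 system has eigenvalues cos(kπ/144); ρ_J = cos(π/144) = 0.99976.
√(1−ρ_J²) simplifies to sin(π/144) = 0.021815.
ω* = 2/(1 + 0.021815) = 2/1.021815 = 1.95730.
At ω = 1.95730 every |λ(B_ω)| = ω−1, so ρ_SOR = 0.95730.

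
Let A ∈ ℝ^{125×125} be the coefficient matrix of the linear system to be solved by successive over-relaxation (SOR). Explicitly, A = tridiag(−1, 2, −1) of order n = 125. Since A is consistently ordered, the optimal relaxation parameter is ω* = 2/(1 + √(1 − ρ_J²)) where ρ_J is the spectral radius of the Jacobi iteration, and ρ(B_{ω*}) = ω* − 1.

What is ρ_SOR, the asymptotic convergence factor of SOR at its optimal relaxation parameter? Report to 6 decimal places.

½·tridiag(1,0,1) at n=125: λ_k = cos(kπ/126); max |λ| at k=1 ⇒ ρ_J = cos(π/126) ≈ 0.999689.
√(1−ρ_J²) = |sin(π/126)| = 0.0249307
So ω* = 2/1.0249307 = 1.951351 (Young).
and ρ(B_{ω*}) = 1.951351 − 1 = 0.951351.

ρ_SOR = 0.951351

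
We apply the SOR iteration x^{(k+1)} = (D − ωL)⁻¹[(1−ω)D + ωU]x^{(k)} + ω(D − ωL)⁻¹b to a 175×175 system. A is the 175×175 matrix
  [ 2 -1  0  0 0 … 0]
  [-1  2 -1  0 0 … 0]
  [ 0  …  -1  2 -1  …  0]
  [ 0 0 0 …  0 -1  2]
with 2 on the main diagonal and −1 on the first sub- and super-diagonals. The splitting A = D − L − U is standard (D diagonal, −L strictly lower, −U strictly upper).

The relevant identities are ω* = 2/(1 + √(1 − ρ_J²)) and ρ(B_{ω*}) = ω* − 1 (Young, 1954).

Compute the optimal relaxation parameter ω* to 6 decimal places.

spectrum of D⁻¹(L+U) = {cos(kπ/176) : 1≤k≤175}; ρ_J = cos(π/176) = 0.999841.
root = sin(π/176) = 0.0178490  (since 1−cos² = sin²).
ω* = 2/(1+0.0178490) = 1.964928
Hence ρ(B_{ω*}) = 1.964928 − 1 = 0.964928.

ω* = 1.964928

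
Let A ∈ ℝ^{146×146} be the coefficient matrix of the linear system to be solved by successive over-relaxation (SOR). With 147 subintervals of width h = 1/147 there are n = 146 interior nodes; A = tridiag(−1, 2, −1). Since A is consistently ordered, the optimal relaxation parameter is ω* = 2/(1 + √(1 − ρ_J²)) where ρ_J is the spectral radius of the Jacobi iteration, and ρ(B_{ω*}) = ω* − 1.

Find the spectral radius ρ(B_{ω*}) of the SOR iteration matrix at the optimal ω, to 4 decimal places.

ρ_SOR = 0.9582

½·tridiag(1,0,1) at n=146: λ_k = cos(kπ/147); max |λ| at k=1 ⇒ ρ_J = cos(π/147) ≈ 0.9998.
√(1 − cos²(π/147)) = sin(π/147) ≈ 0.02137.
[ω*] 2 ÷ (1 + 0.02137) = 2 ÷ 1.02137 = 1.9582.
At ω = 1.9582 every |λ(B_ω)| = ω−1, so ρ_SOR = 0.9582.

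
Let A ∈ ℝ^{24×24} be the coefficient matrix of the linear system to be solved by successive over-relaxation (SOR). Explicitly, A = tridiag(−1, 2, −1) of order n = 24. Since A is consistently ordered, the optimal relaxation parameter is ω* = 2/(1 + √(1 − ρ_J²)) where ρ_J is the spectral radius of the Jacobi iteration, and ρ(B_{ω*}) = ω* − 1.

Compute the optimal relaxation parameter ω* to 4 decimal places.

ω* = 1.7773

[ρ_J] n=24: ρ(B_J) = cos(π/(n+1)) = cos(π/25) = 0.9921.
√(1−ρ_J²) simplifies to sin(π/25) = 0.12533.
So ω* = 2/1.12533 = 1.7773 (Young).
ρ_SOR = ω* − 1 = 1.7773 − 1 = 0.7773.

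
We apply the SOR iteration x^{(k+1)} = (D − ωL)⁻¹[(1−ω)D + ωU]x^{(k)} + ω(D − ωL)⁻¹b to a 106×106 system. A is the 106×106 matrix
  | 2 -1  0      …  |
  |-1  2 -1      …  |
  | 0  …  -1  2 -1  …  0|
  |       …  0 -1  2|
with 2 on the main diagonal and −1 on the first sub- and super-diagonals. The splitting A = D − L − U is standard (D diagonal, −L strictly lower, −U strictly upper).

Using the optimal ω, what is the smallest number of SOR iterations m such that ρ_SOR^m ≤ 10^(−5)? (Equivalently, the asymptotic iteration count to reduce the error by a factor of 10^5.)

m = 197

spectrum of D⁻¹(L+U) = {cos(kπ/107) : 1≤k≤106}; ρ_J = cos(π/107) = 0.9995690.
1 − cos²(π/107) = sin²(π/107) ⇒ √(1−ρ_J²) = sin(π/107) = 0.0293565.
So ω* = 2/1.0293565 = 1.9429615 (Young).
ρ_SOR = ω* − 1 = 1.9429615 − 1 = 0.9429615.
ρ_SOR^m ≤ 10^(−5) ⇔ m ≥ 5·ln10/(−ln 0.9429615) = 11.5129/0.0587298 = 196.032; m = ⌈196.032⌉ = 197.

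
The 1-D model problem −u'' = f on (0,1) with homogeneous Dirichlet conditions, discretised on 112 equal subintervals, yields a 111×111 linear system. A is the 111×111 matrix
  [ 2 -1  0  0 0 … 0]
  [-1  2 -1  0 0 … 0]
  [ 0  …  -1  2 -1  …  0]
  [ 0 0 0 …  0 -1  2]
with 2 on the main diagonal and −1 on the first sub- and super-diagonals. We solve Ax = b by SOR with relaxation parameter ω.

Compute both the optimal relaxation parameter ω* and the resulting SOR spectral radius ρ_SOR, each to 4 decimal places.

½·tridiag(1,0,1) at n=111: λ_k = cos(kπ/112); max |λ| at k=1 ⇒ ρ_J = cos(π/112) ≈ 0.9996.
√(1−ρ_J²) simplifies to sin(π/112) = 0.02805.
ω* = 2/(1+0.02805) = 1.9454
and ρ(B_{ω*}) = 1.9454 − 1 = 0.9454.

ω* = 1.9454, ρ_SOR = 0.9454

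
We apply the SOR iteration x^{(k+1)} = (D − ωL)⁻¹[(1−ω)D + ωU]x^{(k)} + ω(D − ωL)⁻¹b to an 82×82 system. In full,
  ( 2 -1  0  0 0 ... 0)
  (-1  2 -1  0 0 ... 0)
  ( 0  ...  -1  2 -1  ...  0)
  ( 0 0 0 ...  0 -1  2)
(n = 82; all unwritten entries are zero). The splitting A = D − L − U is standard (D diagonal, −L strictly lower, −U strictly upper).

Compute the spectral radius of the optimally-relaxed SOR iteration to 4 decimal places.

B_J for the 82×82 system has eigenvalues cos(kπ/83); ρ_J = cos(π/83) = 0.9993.
1 − cos²(π/83) = sin²(π/83) ⇒ √(1−ρ_J²) = sin(π/83) = 0.03784.
[ω*] 2 ÷ (1 + 0.03784) = 2 ÷ 1.03784 = 1.9271.
At ω = 1.9271 every |λ(B_ω)| = ω−1, so ρ_SOR = 0.9271.

ρ_SOR = 0.9271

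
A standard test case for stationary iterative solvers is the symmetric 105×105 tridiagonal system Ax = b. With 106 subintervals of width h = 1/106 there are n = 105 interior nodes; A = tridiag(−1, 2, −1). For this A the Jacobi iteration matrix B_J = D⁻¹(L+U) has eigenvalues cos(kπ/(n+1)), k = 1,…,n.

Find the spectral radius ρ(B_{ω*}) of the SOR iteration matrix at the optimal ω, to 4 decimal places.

ρ_SOR = 0.9424

ρ_J = max_k |cos(kπ/106)| = cos(π/106) = 0.9996
1 − cos²(π/106) = sin²(π/106) ⇒ √(1−ρ_J²) = sin(π/106) = 0.02963.
Then 2/(1+√(1−ρ_J²)) = 2/(1+0.02963); ω* = 2/1.02963 = 1.9424.
ρ(B_{ω*}) = ω*−1 = 0.9424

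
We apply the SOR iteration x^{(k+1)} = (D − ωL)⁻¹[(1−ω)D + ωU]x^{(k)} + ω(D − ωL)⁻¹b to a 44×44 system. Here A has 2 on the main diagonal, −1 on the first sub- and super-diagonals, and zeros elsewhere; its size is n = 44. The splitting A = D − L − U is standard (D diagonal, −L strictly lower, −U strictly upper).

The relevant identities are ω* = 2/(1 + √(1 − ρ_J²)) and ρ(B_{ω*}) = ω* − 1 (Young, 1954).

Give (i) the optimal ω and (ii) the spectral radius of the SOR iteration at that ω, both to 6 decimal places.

B_J for the 44×44 system has eigenvalues cos(kπ/45); ρ_J = cos(π/45) = 0.997564.
√(1 − cos²(π/45)) = sin(π/45) ≈ 0.0697565.
[ω*] 2 ÷ (1 + 0.0697565) = 2 ÷ 1.0697565 = 1.869584.
and ρ(B_{ω*}) = 1.869584 − 1 = 0.869584.

ω* = 1.869584, ρ_SOR = 0.869584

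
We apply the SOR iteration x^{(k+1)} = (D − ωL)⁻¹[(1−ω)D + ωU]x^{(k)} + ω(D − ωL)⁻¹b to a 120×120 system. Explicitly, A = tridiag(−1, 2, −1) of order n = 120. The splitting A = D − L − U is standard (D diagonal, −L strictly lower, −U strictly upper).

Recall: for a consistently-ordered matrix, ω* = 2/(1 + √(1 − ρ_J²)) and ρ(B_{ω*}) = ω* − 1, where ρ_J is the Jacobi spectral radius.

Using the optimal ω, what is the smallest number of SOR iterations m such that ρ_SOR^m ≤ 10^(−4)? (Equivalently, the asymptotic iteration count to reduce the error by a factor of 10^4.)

m = 178

spectrum of D⁻¹(L+U) = {cos(kπ/121) : 1≤k≤120}; ρ_J = cos(π/121) = 0.9996630.
1 − cos²(π/121) = sin²(π/121) ⇒ √(1−ρ_J²) = sin(π/121) = 0.0259607.
ω* = 2/(1 + 0.0259607) = 2/1.0259607 = 1.9493924.
[ρ_SOR] ω* − 1 = 0.9493924.
ρ_SOR^m ≤ 10^(−4) ⇔ m ≥ 4·ln10/(−ln 0.9493924) = 9.21034/0.0519331 = 177.350; m = ⌈177.350⌉ = 178.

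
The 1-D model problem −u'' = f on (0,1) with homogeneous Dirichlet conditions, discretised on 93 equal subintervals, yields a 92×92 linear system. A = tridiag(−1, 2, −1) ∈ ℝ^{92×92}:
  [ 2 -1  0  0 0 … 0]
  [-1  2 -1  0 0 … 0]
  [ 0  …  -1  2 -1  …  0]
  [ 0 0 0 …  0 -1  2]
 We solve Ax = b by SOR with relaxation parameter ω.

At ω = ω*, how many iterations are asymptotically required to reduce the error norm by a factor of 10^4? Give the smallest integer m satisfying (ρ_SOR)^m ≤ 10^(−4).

m = 137

n=92: λ(B_J) = 1 − λ(A)/2 = cos(kπ/93); k=1 gives ρ_J = 0.9994295.
√(1−ρ_J²) simplifies to sin(π/93) = 0.0337741.
[ω*] 2 ÷ (1 + 0.0337741) = 2 ÷ 1.0337741 = 1.9346586.
ρ(B_{ω*}) = ω*−1 = 0.9346586
ρ_SOR^m ≤ 10^(−4) ⇔ m ≥ 4·ln10/(−ln 0.9346586) = 9.21034/0.067574 = 136.300; m = ⌈136.300⌉ = 137.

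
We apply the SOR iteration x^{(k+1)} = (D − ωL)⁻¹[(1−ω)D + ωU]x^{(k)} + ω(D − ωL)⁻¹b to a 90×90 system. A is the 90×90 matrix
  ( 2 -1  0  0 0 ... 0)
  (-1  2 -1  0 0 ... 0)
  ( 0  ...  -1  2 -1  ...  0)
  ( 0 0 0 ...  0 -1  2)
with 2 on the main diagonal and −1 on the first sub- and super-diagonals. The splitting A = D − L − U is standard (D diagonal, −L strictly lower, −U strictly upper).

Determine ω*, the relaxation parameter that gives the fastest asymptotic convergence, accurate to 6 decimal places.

ω* = 1.933271

[ρ_J] n=90: ρ(B_J) = cos(π/(n+1)) = cos(π/91) = 0.999404.
√(1−ρ_J²) = |sin(π/91)| = 0.0345161
[ω*] 2 ÷ (1 + 0.0345161) = 2 ÷ 1.0345161 = 1.933271.
and ρ(B_{ω*}) = 1.933271 − 1 = 0.933271.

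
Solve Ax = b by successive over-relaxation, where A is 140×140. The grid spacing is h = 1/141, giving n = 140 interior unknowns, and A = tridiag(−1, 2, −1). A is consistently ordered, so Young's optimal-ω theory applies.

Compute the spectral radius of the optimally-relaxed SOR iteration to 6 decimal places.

ρ_SOR = 0.956413

n=140: λ(B_J) = 1 − λ(A)/2 = cos(kπ/141); k=1 gives ρ_J = 0.999752.
root = sin(π/141) = 0.0222790  (since 1−cos² = sin²).
ω* = 2/(1 + 0.0222790) = 2/1.0222790 = 1.956413.
ρ_SOR = ω* − 1 = 1.956413 − 1 = 0.956413.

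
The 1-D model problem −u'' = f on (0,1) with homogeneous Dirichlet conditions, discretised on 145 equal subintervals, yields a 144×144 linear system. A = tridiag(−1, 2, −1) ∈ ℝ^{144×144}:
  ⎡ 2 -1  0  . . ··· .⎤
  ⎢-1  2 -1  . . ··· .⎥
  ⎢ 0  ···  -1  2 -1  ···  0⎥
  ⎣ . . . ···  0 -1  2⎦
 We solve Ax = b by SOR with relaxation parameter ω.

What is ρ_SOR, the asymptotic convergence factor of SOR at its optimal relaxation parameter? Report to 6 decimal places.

ρ_SOR = 0.957590

With n=144, ρ(Jacobi) = cos(π/145) = 0.999765.
root = sin(π/145) = 0.0216645  (since 1−cos² = sin²).
So ω* = 2/1.0216645 = 1.957590 (Young).
[ρ_SOR] ω* − 1 = 0.957590.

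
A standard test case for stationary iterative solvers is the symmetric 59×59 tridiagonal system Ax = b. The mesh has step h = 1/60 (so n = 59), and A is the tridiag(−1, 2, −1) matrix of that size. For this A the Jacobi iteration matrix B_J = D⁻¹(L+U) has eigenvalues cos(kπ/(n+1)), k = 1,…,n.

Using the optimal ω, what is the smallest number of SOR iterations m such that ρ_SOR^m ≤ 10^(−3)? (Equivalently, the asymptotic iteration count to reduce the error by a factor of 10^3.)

n=59: λ(B_J) = 1 − λ(A)/2 = cos(kπ/60); k=1 gives ρ_J = 0.9986295.
√(1−ρ_J²) simplifies to sin(π/60) = 0.0523360.
Then 2/(1+√(1−ρ_J²)) = 2/(1+0.0523360); ω* = 2/1.0523360 = 1.9005337.
[ρ_SOR] ω* − 1 = 0.9005337.
Need (0.9005337)^m ≤ 10^(−3): m ≥ 3·ln10/|ln 0.9005337| = 6.90776/0.104768 = 65.934 ⇒ m = 66.

m = 66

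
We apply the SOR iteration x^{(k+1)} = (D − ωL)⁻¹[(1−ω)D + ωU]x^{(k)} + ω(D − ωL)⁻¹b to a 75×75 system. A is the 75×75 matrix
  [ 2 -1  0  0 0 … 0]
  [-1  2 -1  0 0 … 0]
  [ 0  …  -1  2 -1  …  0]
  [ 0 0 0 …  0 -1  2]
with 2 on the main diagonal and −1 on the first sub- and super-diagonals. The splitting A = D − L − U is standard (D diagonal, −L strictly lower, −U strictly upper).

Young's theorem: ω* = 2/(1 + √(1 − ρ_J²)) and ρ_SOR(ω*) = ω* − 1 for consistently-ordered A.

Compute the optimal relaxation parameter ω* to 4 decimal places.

With n=75, ρ(Jacobi) = cos(π/76) = 0.9991.
√(1−ρ_J²) simplifies to sin(π/76) = 0.04132.
ω* = 2/(1+0.04132) = 1.9206
ρ_SOR = ω* − 1 = 1.9206 − 1 = 0.9206.

ω* = 1.9206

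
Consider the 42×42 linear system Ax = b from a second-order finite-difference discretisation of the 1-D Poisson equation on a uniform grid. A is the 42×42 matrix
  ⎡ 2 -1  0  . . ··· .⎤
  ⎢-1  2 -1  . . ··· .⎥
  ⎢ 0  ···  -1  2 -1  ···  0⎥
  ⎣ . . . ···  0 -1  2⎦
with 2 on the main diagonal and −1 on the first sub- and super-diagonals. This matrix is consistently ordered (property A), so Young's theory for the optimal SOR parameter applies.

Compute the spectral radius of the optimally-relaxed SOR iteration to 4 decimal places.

B_J for the 42×42 system has eigenvalues cos(kπ/43); ρ_J = cos(π/43) = 0.9973.
√(1 − cos²(π/43)) = sin(π/43) ≈ 0.07300.
Young: ω* = 2/(1+√(1−ρ_J²)) = 2/(1+0.07300) = 2/1.07300 = 1.8639.
ρ_SOR = ω* − 1 ≈ 0.8639.

ρ_SOR = 0.8639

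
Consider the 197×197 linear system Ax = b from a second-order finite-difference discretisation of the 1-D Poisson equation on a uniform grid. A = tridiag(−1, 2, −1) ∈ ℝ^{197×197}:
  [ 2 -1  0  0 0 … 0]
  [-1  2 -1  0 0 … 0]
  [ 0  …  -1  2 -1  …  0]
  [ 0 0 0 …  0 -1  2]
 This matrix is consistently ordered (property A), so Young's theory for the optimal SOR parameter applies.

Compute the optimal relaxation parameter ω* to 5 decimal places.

ω* = 1.96876

ρ_J = max_k |cos(kπ/198)| = cos(π/198) = 0.99987
1 − cos²(π/198) = sin²(π/198) ⇒ √(1−ρ_J²) = sin(π/198) = 0.015866.
Young: ω* = 2/(1+√(1−ρ_J²)) = 2/(1+0.015866) = 2/1.015866 = 1.96876.
ρ_SOR = ω* − 1 = 1.96876 − 1 = 0.96876.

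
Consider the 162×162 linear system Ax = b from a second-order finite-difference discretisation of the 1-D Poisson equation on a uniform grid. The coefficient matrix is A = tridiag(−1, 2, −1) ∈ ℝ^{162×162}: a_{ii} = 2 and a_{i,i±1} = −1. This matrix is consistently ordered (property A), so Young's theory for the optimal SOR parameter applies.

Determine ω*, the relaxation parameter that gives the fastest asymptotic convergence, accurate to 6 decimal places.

ω* = 1.962184

ρ_J = max_k |cos(kπ/163)| = cos(π/163) = 0.999814
√(1−ρ_J²) simplifies to sin(π/163) = 0.0192724.
So ω* = 2/1.0192724 = 1.962184 (Young).
[ρ_SOR] ω* − 1 = 0.962184.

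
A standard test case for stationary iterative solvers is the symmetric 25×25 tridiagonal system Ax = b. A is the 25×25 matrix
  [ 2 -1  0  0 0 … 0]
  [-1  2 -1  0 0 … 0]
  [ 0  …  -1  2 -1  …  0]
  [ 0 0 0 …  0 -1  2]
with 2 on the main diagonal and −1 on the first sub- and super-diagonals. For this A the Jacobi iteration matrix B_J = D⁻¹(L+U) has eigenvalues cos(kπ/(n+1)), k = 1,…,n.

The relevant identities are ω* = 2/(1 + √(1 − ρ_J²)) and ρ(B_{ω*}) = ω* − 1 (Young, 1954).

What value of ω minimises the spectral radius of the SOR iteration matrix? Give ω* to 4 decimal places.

ω* = 1.7849

spectrum of D⁻¹(L+U) = {cos(kπ/26) : 1≤k≤25}; ρ_J = cos(π/26) = 0.9927.
1 − cos²(π/26) = sin²(π/26) ⇒ √(1−ρ_J²) = sin(π/26) = 0.12054.
ω* = 2/(1 + 0.12054) = 2/1.12054 = 1.7849.
ρ_SOR = ω* − 1 = 1.7849 − 1 = 0.7849.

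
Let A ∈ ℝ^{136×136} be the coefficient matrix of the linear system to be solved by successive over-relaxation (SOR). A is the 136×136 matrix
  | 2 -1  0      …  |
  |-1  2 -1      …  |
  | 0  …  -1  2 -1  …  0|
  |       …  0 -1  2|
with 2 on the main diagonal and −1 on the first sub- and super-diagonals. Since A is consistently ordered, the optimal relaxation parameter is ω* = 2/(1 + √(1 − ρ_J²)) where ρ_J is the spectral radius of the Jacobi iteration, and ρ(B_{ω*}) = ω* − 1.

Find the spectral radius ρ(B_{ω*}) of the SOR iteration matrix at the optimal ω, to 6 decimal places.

[ρ_J] n=136: ρ(B_J) = cos(π/(n+1)) = cos(π/137) = 0.999737.
√(1−ρ_J²) simplifies to sin(π/137) = 0.0229293.
ω* = 2/(1 + 0.0229293) = 2/1.0229293 = 1.955169.
[ρ_SOR] ω* − 1 = 0.955169.

ρ_SOR = 0.955169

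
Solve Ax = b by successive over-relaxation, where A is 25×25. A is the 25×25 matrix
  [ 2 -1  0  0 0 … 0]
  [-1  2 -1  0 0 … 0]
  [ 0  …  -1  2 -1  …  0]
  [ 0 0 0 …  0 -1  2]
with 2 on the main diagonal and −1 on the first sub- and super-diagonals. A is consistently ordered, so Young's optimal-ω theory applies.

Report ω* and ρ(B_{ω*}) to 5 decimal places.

B_J for the 25×25 system has eigenvalues cos(kπ/26); ρ_J = cos(π/26) = 0.99271.
root = sin(π/26) = 0.120537  (since 1−cos² = sin²).
ω* = 2/(1 + 0.120537) = 2/1.120537 = 1.78486.
Hence ρ(B_{ω*}) = 1.78486 − 1 = 0.78486.

ω* = 1.78486, ρ_SOR = 0.78486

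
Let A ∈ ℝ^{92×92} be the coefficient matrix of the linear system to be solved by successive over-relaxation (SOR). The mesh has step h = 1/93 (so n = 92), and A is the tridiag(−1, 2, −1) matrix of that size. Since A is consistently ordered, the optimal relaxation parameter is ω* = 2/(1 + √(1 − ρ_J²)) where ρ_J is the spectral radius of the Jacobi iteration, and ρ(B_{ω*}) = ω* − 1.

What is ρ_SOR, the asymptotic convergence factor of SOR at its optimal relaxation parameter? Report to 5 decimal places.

[ρ_J] n=92: ρ(B_J) = cos(π/(n+1)) = cos(π/93) = 0.99943.
√(1 − cos²(π/93)) = sin(π/93) ≈ 0.033774.
ω* = 2/(1 + 0.033774) = 2/1.033774 = 1.93466.
and ρ(B_{ω*}) = 1.93466 − 1 = 0.93466.

ρ_SOR = 0.93466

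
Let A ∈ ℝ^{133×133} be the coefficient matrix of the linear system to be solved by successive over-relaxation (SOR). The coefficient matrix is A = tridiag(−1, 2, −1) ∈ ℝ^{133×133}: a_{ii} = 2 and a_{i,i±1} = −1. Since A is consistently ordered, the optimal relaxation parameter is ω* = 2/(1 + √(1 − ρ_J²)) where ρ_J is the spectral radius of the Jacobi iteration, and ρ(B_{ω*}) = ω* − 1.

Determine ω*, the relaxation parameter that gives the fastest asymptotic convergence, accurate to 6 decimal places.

ω* = 1.954189

With n=133, ρ(Jacobi) = cos(π/134) = 0.999725.
√(1 − cos²(π/134)) = sin(π/134) ≈ 0.0234426.
ω* = 2/(1+0.0234426) = 1.954189
[ρ_SOR] ω* − 1 = 0.954189.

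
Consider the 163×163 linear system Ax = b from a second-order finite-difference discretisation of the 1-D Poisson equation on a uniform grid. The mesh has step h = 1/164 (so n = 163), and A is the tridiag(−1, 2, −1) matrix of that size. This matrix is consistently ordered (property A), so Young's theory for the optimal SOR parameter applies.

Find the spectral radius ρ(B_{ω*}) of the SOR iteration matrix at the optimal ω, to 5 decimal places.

ρ_SOR = 0.96241

[ρ_J] n=163: ρ(B_J) = cos(π/(n+1)) = cos(π/164) = 0.99982.
√(1 − cos²(π/164)) = sin(π/164) ≈ 0.019155.
Young: ω* = 2/(1+√(1−ρ_J²)) = 2/(1+0.019155) = 2/1.019155 = 1.96241.
ρ_SOR = ω* − 1 ≈ 0.96241.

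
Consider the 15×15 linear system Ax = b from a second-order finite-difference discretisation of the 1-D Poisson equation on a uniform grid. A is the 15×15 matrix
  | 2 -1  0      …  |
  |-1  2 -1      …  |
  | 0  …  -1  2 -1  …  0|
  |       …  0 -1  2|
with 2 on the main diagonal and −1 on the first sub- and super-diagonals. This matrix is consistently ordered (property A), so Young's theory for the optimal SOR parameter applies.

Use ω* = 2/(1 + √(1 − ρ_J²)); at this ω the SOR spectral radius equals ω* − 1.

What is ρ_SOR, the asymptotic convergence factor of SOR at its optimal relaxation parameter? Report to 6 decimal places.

ρ_J = max_k |cos(kπ/16)| = cos(π/16) = 0.980785
1 − cos²(π/16) = sin²(π/16) ⇒ √(1−ρ_J²) = sin(π/16) = 0.1950903.
[ω*] 2 ÷ (1 + 0.1950903) = 2 ÷ 1.1950903 = 1.673514.
ρ_SOR = ω* − 1 = 1.673514 − 1 = 0.673514.

ρ_SOR = 0.673514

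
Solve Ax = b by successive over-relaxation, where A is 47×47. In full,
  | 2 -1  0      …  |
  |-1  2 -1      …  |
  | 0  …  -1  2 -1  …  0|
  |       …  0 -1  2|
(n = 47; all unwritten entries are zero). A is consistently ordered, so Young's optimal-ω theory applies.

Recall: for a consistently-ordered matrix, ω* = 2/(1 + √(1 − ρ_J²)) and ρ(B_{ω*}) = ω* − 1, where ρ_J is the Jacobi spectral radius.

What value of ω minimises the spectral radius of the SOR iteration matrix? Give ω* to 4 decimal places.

With n=47, ρ(Jacobi) = cos(π/48) = 0.9979.
root = sin(π/48) = 0.06540  (since 1−cos² = sin²).
Young: ω* = 2/(1+√(1−ρ_J²)) = 2/(1+0.06540) = 2/1.06540 = 1.8772.
At ω = 1.8772 every |λ(B_ω)| = ω−1, so ρ_SOR = 0.8772.

ω* = 1.8772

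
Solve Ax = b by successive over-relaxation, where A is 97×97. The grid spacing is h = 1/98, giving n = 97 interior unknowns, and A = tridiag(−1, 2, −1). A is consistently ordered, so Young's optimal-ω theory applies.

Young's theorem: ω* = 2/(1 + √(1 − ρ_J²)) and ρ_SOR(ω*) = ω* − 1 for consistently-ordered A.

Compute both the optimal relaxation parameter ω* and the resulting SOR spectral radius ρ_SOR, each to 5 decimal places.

ω* = 1.93789, ρ_SOR = 0.93789

ρ_J = max_k |cos(kπ/98)| = cos(π/98) = 0.99949
√(1−ρ_J²) simplifies to sin(π/98) = 0.032052.
ω* = 2/(1+0.032052) = 1.93789
At ω = 1.93789 every |λ(B_ω)| = ω−1, so ρ_SOR = 0.93789.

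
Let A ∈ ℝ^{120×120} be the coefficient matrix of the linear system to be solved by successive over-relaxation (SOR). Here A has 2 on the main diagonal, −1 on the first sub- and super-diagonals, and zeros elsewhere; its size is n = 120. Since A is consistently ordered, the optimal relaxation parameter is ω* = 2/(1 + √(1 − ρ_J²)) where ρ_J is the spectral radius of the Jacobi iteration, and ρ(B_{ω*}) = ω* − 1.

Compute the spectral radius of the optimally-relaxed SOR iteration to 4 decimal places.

spectrum of D⁻¹(L+U) = {cos(kπ/121) : 1≤k≤120}; ρ_J = cos(π/121) = 0.9997.
1 − cos²(π/121) = sin²(π/121) ⇒ √(1−ρ_J²) = sin(π/121) = 0.02596.
ω* = 2/(1+0.02596) = 1.9494
Hence ρ(B_{ω*}) = 1.9494 − 1 = 0.9494.

ρ_SOR = 0.9494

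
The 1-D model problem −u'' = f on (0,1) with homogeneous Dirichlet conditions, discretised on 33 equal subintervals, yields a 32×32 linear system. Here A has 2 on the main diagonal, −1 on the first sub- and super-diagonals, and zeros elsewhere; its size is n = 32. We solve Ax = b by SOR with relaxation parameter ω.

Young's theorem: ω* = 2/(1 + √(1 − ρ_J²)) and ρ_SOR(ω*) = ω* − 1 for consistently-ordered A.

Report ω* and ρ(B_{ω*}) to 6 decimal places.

ω* = 1.826391, ρ_SOR = 0.826391

n=32: λ(B_J) = 1 − λ(A)/2 = cos(kπ/33); k=1 gives ρ_J = 0.995472.
root = sin(π/33) = 0.0950560  (since 1−cos² = sin²).
ω* = 2/(1 + 0.0950560) = 2/1.0950560 = 1.826391.
and ρ(B_{ω*}) = 1.826391 − 1 = 0.826391.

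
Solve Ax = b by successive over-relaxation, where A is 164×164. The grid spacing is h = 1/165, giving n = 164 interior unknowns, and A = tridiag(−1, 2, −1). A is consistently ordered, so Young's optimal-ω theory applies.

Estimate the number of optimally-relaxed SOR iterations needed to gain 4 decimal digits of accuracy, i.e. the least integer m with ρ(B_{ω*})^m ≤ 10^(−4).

m = 242

B_J for the 164×164 system has eigenvalues cos(kπ/165); ρ_J = cos(π/165) = 0.9998187.
√(1−ρ_J²) simplifies to sin(π/165) = 0.0190388.
Young: ω* = 2/(1+√(1−ρ_J²)) = 2/(1+0.0190388) = 2/1.0190388 = 1.9626338.
[ρ_SOR] ω* − 1 = 0.9626338.
For 4 digits: m = 4·ln10 / (−ln 0.9626338) = 9.21034/0.0380822 = 241.854; round up → m = 242.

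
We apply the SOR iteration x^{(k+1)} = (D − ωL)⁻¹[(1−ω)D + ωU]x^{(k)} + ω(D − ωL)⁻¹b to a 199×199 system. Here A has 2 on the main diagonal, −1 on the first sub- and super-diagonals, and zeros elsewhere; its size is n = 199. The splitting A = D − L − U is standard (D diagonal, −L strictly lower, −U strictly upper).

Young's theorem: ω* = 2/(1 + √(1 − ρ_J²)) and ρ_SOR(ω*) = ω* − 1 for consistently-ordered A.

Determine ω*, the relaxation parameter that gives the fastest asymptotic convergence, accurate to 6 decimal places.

n=199: λ(B_J) = 1 − λ(A)/2 = cos(kπ/200); k=1 gives ρ_J = 0.999877.
√(1−ρ_J²) = |sin(π/200)| = 0.0157073
ω* = 2/(1+0.0157073) = 1.969071
[ρ_SOR] ω* − 1 = 0.969071.

ω* = 1.969071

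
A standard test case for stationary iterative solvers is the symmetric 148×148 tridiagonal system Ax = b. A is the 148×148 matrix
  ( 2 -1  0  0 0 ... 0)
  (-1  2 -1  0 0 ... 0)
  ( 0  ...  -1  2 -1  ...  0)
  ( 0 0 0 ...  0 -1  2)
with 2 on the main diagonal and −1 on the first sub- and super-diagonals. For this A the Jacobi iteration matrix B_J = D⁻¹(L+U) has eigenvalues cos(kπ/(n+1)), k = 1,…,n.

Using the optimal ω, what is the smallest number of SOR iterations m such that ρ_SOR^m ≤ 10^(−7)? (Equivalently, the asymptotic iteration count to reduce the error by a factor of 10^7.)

m = 383

spectrum of D⁻¹(L+U) = {cos(kπ/149) : 1≤k≤148}; ρ_J = cos(π/149) = 0.9997777.
√(1−ρ_J²) simplifies to sin(π/149) = 0.0210830.
Then 2/(1+√(1−ρ_J²)) = 2/(1+0.0210830); ω* = 2/1.0210830 = 1.9587046.
ρ_SOR = ω* − 1 ≈ 0.9587046.
For 7 digits: m = 7·ln10 / (−ln 0.9587046) = 16.1181/0.0421723 = 382.196; round up → m = 383.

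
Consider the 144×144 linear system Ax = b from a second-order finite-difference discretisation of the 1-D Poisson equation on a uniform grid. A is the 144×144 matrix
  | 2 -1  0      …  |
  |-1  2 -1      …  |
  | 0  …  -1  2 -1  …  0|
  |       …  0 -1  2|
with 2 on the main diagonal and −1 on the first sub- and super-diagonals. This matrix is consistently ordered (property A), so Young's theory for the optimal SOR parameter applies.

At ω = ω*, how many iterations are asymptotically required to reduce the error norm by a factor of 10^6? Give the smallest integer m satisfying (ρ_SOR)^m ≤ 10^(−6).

½·tridiag(1,0,1) at n=144: λ_k = cos(kπ/145); max |λ| at k=1 ⇒ ρ_J = cos(π/145) ≈ 0.9997653.
√(1−ρ_J²) = |sin(π/145)| = 0.0216645
ω* = 2/(1 + 0.0216645) = 2/1.0216645 = 1.9575898.
ρ(B_{ω*}) = ω*−1 = 0.9575898
(0.9575898)^m ≤ 10^{−6}  ⇒  m·ln(0.9575898) ≤ −6·ln10  ⇒  m ≥ 318.801  ⇒  m = 319

m = 319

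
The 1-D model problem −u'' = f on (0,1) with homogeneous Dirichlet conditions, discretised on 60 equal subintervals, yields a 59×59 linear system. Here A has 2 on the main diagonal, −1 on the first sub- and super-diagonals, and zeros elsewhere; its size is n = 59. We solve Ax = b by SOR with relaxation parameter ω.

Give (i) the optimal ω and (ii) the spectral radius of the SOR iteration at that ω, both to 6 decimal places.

ω* = 1.900534, ρ_SOR = 0.900534

With n=59, ρ(Jacobi) = cos(π/60) = 0.998630.
√(1−ρ_J²) simplifies to sin(π/60) = 0.0523360.
ω* = 2/(1+0.0523360) = 1.900534
Hence ρ(B_{ω*}) = 1.900534 − 1 = 0.900534.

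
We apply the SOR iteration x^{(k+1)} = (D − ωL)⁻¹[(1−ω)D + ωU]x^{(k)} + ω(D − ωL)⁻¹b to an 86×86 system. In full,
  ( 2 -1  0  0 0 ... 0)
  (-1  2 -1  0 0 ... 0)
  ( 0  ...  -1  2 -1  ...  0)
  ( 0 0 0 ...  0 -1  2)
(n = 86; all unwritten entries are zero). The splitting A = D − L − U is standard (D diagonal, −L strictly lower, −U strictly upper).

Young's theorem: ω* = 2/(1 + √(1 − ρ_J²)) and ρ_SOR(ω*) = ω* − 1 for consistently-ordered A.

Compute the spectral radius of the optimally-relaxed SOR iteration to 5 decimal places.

ρ_SOR = 0.93031

With n=86, ρ(Jacobi) = cos(π/87) = 0.99935.
1 − cos²(π/87) = sin²(π/87) ⇒ √(1−ρ_J²) = sin(π/87) = 0.036102.
Then 2/(1+√(1−ρ_J²)) = 2/(1+0.036102); ω* = 2/1.036102 = 1.93031.
[ρ_SOR] ω* − 1 = 0.93031.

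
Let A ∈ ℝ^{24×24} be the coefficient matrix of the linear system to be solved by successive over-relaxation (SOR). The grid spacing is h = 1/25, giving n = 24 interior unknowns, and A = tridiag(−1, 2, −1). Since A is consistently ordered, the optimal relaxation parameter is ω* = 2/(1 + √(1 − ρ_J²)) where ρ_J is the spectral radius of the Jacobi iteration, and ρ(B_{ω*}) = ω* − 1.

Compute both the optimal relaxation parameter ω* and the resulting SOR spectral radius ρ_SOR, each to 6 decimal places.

ρ_J = max_k |cos(kπ/25)| = cos(π/25) = 0.992115
√(1−ρ_J²) simplifies to sin(π/25) = 0.1253332.
Then 2/(1+√(1−ρ_J²)) = 2/(1+0.1253332); ω* = 2/1.1253332 = 1.777251.
[ρ_SOR] ω* − 1 = 0.777251.

ω* = 1.777251, ρ_SOR = 0.777251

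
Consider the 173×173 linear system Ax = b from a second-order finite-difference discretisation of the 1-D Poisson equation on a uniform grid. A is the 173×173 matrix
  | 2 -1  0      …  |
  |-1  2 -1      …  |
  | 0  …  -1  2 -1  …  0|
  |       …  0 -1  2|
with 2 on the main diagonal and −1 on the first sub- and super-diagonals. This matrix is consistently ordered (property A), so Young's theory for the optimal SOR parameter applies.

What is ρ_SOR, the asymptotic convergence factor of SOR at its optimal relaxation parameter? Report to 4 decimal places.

ρ_SOR = 0.9645

n=173: λ(B_J) = 1 − λ(A)/2 = cos(kπ/174); k=1 gives ρ_J = 0.9998.
√(1−ρ_J²) simplifies to sin(π/174) = 0.01805.
So ω* = 2/1.01805 = 1.9645 (Young).
Hence ρ(B_{ω*}) = 1.9645 − 1 = 0.9645.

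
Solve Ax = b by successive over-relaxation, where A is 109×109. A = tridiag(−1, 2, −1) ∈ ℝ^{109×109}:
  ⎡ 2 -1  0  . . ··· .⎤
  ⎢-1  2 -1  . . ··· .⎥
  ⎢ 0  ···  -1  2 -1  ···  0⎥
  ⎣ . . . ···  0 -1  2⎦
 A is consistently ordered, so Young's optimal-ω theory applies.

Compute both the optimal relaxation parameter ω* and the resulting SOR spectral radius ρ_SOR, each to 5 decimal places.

ω* = 1.94447, ρ_SOR = 0.94447

n=109: λ(B_J) = 1 − λ(A)/2 = cos(kπ/110); k=1 gives ρ_J = 0.99959.
1 − cos²(π/110) = sin²(π/110) ⇒ √(1−ρ_J²) = sin(π/110) = 0.028556.
ω* = 2/(1 + 0.028556) = 2/1.028556 = 1.94447.
and ρ(B_{ω*}) = 1.94447 − 1 = 0.94447.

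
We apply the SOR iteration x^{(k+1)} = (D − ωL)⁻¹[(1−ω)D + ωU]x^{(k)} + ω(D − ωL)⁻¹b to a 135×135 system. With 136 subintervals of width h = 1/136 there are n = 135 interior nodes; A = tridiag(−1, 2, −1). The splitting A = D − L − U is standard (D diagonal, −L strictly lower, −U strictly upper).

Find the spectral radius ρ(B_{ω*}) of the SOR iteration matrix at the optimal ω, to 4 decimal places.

ρ_SOR = 0.9548

ρ_J = max_k |cos(kπ/136)| = cos(π/136) = 0.9997
√(1−ρ_J²) = |sin(π/136)| = 0.02310
ω* = 2/(1+0.02310) = 1.9548
At ω = 1.9548 every |λ(B_ω)| = ω−1, so ρ_SOR = 0.9548.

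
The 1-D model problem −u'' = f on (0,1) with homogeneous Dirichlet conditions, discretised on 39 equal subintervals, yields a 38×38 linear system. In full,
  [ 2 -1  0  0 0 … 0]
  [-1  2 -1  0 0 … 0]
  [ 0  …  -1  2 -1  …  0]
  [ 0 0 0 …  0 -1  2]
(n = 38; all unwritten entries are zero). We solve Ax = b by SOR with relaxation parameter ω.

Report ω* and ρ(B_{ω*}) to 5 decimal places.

ω* = 1.85105, ρ_SOR = 0.85105

ρ_J = max_k |cos(kπ/39)| = cos(π/39) = 0.99676
1 − cos²(π/39) = sin²(π/39) ⇒ √(1−ρ_J²) = sin(π/39) = 0.080467.
ω* = 2/(1+0.080467) = 1.85105
ρ_SOR = ω* − 1 ≈ 0.85105.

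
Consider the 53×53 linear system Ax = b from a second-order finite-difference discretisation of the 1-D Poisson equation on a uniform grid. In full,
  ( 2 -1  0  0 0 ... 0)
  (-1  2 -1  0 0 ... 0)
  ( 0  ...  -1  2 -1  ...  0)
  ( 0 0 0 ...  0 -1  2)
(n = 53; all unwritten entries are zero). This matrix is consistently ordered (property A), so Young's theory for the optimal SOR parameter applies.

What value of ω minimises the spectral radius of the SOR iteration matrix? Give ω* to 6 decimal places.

ω* = 1.890100

ρ_J = max_k |cos(kπ/54)| = cos(π/54) = 0.998308
√(1 − cos²(π/54)) = sin(π/54) ≈ 0.0581448.
[ω*] 2 ÷ (1 + 0.0581448) = 2 ÷ 1.0581448 = 1.890100.
ρ(B_{ω*}) = ω*−1 = 0.890100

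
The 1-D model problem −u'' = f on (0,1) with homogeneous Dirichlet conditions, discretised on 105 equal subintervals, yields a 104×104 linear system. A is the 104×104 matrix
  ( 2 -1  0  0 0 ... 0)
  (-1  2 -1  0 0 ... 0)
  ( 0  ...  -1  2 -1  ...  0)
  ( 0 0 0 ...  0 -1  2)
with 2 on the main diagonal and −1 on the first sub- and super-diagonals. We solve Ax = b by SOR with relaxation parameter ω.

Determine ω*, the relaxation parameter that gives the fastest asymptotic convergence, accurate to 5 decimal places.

ω* = 1.94191

With n=104, ρ(Jacobi) = cos(π/105) = 0.99955.
√(1−ρ_J²) = |sin(π/105)| = 0.029915
Young: ω* = 2/(1+√(1−ρ_J²)) = 2/(1+0.029915) = 2/1.029915 = 1.94191.
ρ(B_{ω*}) = ω*−1 = 0.94191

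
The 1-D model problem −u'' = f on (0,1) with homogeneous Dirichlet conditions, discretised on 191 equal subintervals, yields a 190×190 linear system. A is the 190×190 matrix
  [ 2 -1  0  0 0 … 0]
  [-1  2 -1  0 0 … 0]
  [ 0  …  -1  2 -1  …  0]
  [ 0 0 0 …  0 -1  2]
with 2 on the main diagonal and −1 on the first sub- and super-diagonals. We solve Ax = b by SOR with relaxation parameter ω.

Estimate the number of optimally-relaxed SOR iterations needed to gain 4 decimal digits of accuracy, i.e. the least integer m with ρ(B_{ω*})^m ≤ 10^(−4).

m = 280

½·tridiag(1,0,1) at n=190: λ_k = cos(kπ/191); max |λ| at k=1 ⇒ ρ_J = cos(π/191) ≈ 0.9998647.
√(1−ρ_J²) = |sin(π/191)| = 0.0164474
[ω*] 2 ÷ (1 + 0.0164474) = 2 ÷ 1.0164474 = 1.9676375.
Hence ρ(B_{ω*}) = 1.9676375 − 1 = 0.9676375.
ρ_SOR^m ≤ 10^(−4) ⇔ m ≥ 4·ln10/(−ln 0.9676375) = 9.21034/0.0328977 = 279.969; m = ⌈279.969⌉ = 280.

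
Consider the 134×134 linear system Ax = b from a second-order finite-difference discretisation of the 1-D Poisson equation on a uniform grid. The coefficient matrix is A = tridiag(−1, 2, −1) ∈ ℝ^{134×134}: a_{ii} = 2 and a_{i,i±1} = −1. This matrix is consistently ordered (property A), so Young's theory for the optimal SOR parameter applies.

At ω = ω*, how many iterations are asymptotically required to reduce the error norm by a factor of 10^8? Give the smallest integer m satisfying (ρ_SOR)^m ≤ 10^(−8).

With n=134, ρ(Jacobi) = cos(π/135) = 0.9997292.
√(1 − cos²(π/135)) = sin(π/135) ≈ 0.0232690.
ω* = 2/(1 + 0.0232690) = 2/1.0232690 = 1.9545203.
[ρ_SOR] ω* − 1 = 0.9545203.
(0.9545203)^m ≤ 10^{−8}  ⇒  m·ln(0.9545203) ≤ −8·ln10  ⇒  m ≥ 395.749  ⇒  m = 396

m = 396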